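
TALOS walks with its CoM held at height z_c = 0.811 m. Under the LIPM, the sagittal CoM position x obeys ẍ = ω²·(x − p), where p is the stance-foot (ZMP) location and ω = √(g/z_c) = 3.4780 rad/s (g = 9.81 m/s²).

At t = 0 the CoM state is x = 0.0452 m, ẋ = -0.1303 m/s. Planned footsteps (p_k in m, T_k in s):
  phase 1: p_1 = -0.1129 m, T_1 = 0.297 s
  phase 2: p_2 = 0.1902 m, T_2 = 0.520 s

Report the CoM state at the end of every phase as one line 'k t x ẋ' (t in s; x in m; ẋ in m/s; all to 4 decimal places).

1 0.2970 0.0914 0.4683
2 0.8170 0.2803 0.4465

phase 1: p=-0.1129, T=0.297, ωT=1.032966, cosh=1.582668, sinh=1.226718; start (x,ẋ)=(0.045200, -0.130300) → end (x,ẋ)=(0.091362, 0.468316)
phase 2: p=0.1902, T=0.520, ωT=1.808560, cosh=3.132772, sinh=2.968882; start (x,ẋ)=(0.091362, 0.468316) → end (x,ẋ)=(0.280326, 0.446549)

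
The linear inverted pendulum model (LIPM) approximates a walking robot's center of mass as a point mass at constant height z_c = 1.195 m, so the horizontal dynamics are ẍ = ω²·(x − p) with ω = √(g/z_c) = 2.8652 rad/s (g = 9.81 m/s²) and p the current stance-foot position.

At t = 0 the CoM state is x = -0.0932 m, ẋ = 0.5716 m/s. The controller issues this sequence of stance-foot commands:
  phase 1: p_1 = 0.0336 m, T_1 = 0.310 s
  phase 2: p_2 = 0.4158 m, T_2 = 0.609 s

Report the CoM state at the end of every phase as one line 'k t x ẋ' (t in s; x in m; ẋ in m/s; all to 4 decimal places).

phase 1: p=0.0336, T=0.310, ωT=0.888212, cosh=1.421085, sinh=1.009694; start (x,ẋ)=(-0.093200, 0.571600) → end (x,ẋ)=(0.054838, 0.445463)
phase 2: p=0.4158, T=0.609, ωT=1.744907, cosh=2.950015, sinh=2.775353; start (x,ẋ)=(0.054838, 0.445463) → end (x,ẋ)=(-0.217550, -1.556228)

1 0.3100 0.0548 0.4455
2 0.9190 -0.2175 -1.5562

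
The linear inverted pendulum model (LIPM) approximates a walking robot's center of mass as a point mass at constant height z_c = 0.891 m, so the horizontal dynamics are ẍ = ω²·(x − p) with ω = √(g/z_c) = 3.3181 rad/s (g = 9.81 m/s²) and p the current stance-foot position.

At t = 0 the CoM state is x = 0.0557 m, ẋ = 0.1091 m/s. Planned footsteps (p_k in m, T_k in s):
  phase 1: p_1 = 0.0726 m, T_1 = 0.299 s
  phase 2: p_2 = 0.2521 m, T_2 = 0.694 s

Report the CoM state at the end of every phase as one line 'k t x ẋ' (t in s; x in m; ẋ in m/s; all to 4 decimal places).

1 0.2990 0.0849 0.1021
2 0.9930 -0.4399 -2.2305

phase 1: p=0.0726, T=0.299, ωT=0.992112, cosh=1.533858, sinh=1.163066; start (x,ẋ)=(0.055700, 0.109100) → end (x,ẋ)=(0.084920, 0.102124)
phase 2: p=0.2521, T=0.694, ωT=2.302761, cosh=5.050873, sinh=4.950890; start (x,ẋ)=(0.084920, 0.102124) → end (x,ẋ)=(-0.439929, -2.230547)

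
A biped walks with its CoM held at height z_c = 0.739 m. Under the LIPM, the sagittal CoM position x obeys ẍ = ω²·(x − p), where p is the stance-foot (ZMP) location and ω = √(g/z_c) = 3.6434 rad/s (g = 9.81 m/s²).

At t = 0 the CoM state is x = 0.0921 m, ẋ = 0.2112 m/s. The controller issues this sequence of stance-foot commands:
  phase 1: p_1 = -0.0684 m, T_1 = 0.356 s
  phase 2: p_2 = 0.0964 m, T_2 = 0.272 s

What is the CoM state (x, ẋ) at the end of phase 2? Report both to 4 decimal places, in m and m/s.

phase 1: p=-0.0684, T=0.356, ωT=1.297050, cosh=1.965913, sinh=1.692576; start (x,ẋ)=(0.092100, 0.211200) → end (x,ẋ)=(0.345244, 1.404962)
phase 2: p=0.0964, T=0.272, ωT=0.991005, cosh=1.532572, sinh=1.161368; start (x,ẋ)=(0.345244, 1.404962) → end (x,ẋ)=(0.925616, 3.206145)

x = 0.9256, ẋ = 3.2061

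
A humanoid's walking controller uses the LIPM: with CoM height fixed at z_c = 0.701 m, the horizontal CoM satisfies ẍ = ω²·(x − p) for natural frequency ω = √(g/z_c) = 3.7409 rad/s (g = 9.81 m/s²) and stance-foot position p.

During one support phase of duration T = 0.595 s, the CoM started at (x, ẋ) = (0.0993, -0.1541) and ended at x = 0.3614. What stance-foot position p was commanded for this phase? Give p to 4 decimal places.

p = -0.0230

ωT = 3.7409·0.595 = 2.225835; cosh(ωT) = 4.684597, sinh(ωT) = 4.576620
x(T) = p + (x₀−p)·cosh(ωT) + (ẋ₀/ω)·sinh(ωT) ⇒ p·(1 − cosh) = x(T) − x₀·cosh − (ẋ₀/ω)·sinh
numerator   = 0.3614 − (0.0993)·4.684597 − (-0.1541/3.7409)·4.576620 = 0.084746
denominator = 1 − 4.684597 = -3.684597
p = 0.084746 / -3.684597 = -0.0230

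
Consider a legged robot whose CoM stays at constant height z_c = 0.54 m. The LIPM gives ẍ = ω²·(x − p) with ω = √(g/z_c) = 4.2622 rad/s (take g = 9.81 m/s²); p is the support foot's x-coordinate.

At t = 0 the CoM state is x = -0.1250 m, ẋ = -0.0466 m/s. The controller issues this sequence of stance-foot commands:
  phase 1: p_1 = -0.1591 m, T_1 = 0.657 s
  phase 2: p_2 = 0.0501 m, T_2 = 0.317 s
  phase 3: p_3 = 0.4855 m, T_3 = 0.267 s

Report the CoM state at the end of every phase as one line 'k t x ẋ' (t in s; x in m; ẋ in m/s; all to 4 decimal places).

phase 1: p=-0.1591, T=0.657, ωT=2.800265, cosh=8.254903, sinh=8.194109; start (x,ẋ)=(-0.125000, -0.046600) → end (x,ẋ)=(0.032803, 0.806262)
phase 2: p=0.0501, T=0.317, ωT=1.351117, cosh=2.060344, sinh=1.801394; start (x,ẋ)=(0.032803, 0.806262) → end (x,ẋ)=(0.355225, 1.528375)
phase 3: p=0.4855, T=0.267, ωT=1.138007, cosh=1.720501, sinh=1.400044; start (x,ẋ)=(0.355225, 1.528375) → end (x,ẋ)=(0.763401, 1.852183)

1 0.6570 0.0328 0.8063
2 0.9740 0.3552 1.5284
3 1.2410 0.7634 1.8522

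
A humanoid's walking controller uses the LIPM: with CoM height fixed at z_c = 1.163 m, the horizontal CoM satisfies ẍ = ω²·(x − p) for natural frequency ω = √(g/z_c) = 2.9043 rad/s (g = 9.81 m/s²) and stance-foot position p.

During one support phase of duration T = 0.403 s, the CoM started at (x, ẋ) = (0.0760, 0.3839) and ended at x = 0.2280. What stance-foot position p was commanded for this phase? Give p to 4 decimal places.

ωT = 2.9043·0.403 = 1.170433; cosh(ωT) = 1.766810, sinh(ωT) = 1.456578
x(T) = p + (x₀−p)·cosh(ωT) + (ẋ₀/ω)·sinh(ωT) ⇒ p·(1 − cosh) = x(T) − x₀·cosh − (ẋ₀/ω)·sinh
numerator   = 0.2280 − (0.0760)·1.766810 − (0.3839/2.9043)·1.456578 = -0.098813
denominator = 1 − 1.766810 = -0.766810
p = -0.098813 / -0.766810 = 0.1289

p = 0.1289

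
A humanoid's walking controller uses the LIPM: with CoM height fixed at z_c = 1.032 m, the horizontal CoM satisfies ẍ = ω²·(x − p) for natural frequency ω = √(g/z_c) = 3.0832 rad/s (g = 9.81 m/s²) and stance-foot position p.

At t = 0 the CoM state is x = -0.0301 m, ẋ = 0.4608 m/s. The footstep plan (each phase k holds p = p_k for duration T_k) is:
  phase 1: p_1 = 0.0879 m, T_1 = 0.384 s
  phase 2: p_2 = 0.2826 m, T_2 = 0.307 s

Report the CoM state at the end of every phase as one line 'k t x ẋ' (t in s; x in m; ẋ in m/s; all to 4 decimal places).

phase 1: p=0.0879, T=0.384, ωT=1.183949, cosh=1.786659, sinh=1.480591; start (x,ẋ)=(-0.030100, 0.460800) → end (x,ẋ)=(0.098356, 0.284627)
phase 2: p=0.2826, T=0.307, ωT=0.946542, cosh=1.482433, sinh=1.094352; start (x,ẋ)=(0.098356, 0.284627) → end (x,ẋ)=(0.110497, -0.199717)

1 0.3840 0.0984 0.2846
2 0.6910 0.1105 -0.1997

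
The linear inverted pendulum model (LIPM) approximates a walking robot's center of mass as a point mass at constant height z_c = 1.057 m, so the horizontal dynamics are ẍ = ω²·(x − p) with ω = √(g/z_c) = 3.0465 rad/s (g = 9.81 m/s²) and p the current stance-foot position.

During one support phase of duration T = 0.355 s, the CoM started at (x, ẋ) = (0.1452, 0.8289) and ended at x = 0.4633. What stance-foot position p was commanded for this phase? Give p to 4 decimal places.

ωT = 3.0465·0.355 = 1.081507; cosh(ωT) = 1.644103, sinh(ωT) = 1.305019
x(T) = p + (x₀−p)·cosh(ωT) + (ẋ₀/ω)·sinh(ωT) ⇒ p·(1 − cosh) = x(T) − x₀·cosh − (ẋ₀/ω)·sinh
numerator   = 0.4633 − (0.1452)·1.644103 − (0.8289/3.0465)·1.305019 = -0.130497
denominator = 1 − 1.644103 = -0.644103
p = -0.130497 / -0.644103 = 0.2026

p = 0.2026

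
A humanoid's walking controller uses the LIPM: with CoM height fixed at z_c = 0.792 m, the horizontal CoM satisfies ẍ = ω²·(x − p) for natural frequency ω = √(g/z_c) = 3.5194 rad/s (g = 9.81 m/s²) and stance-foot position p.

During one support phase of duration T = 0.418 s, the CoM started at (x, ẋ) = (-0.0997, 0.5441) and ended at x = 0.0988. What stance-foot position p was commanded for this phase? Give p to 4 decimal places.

p = -0.0066

ωT = 3.5194·0.418 = 1.471109; cosh(ωT) = 2.291866, sinh(ωT) = 2.062196
x(T) = p + (x₀−p)·cosh(ωT) + (ẋ₀/ω)·sinh(ωT) ⇒ p·(1 − cosh) = x(T) − x₀·cosh − (ẋ₀/ω)·sinh
numerator   = 0.0988 − (-0.0997)·2.291866 − (0.5441/3.5194)·2.062196 = 0.008483
denominator = 1 − 2.291866 = -1.291866
p = 0.008483 / -1.291866 = -0.0066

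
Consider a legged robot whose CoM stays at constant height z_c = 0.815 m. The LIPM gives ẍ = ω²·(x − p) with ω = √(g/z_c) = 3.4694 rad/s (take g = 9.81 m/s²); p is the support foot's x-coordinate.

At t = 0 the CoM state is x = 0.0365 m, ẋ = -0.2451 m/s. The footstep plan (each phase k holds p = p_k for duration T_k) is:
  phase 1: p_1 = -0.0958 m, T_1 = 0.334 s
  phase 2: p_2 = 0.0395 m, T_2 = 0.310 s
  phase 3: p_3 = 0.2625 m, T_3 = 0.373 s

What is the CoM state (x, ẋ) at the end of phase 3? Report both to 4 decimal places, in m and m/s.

x = 0.1487, ẋ = -0.1594

phase 1: p=-0.0958, T=0.334, ωT=1.158780, cosh=1.749956, sinh=1.436087; start (x,ẋ)=(0.036500, -0.245100) → end (x,ẋ)=(0.034265, 0.230252)
phase 2: p=0.0395, T=0.310, ωT=1.075514, cosh=1.636311, sinh=1.295188; start (x,ẋ)=(0.034265, 0.230252) → end (x,ẋ)=(0.116891, 0.353240)
phase 3: p=0.2625, T=0.373, ωT=1.294086, cosh=1.960905, sinh=1.686756; start (x,ẋ)=(0.116891, 0.353240) → end (x,ẋ)=(0.148714, -0.159437)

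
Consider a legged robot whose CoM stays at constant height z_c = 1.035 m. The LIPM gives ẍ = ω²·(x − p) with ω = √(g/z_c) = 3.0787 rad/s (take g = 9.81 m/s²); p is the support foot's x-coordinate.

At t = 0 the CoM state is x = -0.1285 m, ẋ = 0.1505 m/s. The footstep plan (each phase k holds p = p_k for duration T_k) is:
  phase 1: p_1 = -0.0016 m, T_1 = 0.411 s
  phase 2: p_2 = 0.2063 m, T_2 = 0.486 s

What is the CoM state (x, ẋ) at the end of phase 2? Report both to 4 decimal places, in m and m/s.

phase 1: p=-0.0016, T=0.411, ωT=1.265346, cosh=1.913230, sinh=1.631088; start (x,ẋ)=(-0.128500, 0.150500) → end (x,ẋ)=(-0.164654, -0.349304)
phase 2: p=0.2063, T=0.486, ωT=1.496248, cosh=2.344438, sinh=2.120469; start (x,ẋ)=(-0.164654, -0.349304) → end (x,ẋ)=(-0.903964, -3.240617)

x = -0.9040, ẋ = -3.2406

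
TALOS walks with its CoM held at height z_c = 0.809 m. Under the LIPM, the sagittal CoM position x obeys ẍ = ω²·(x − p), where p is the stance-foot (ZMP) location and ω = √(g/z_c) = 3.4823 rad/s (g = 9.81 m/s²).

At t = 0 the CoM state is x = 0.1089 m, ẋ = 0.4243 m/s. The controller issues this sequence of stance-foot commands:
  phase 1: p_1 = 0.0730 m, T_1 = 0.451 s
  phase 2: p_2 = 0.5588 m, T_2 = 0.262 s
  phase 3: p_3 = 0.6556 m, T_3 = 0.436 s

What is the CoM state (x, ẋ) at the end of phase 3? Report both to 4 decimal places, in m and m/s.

phase 1: p=0.0730, T=0.451, ωT=1.570517, cosh=2.508536, sinh=2.300599; start (x,ẋ)=(0.108900, 0.424300) → end (x,ẋ)=(0.443372, 1.351980)
phase 2: p=0.5588, T=0.262, ωT=0.912363, cosh=1.445887, sinh=1.044312; start (x,ẋ)=(0.443372, 1.351980) → end (x,ẋ)=(0.797352, 1.535045)
phase 3: p=0.6556, T=0.436, ωT=1.518283, cosh=2.391734, sinh=2.172646; start (x,ẋ)=(0.797352, 1.535045) → end (x,ẋ)=(1.952366, 4.743890)

x = 1.9524, ẋ = 4.7439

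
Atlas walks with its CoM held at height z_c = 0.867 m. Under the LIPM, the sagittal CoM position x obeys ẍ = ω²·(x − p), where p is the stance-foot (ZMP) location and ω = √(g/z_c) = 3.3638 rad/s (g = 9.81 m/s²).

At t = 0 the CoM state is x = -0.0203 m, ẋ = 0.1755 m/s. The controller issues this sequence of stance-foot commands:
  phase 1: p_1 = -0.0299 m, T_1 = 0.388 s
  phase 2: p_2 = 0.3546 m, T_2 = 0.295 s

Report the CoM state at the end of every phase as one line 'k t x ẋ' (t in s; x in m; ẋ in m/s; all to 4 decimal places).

phase 1: p=-0.0299, T=0.388, ωT=1.305154, cosh=1.979695, sinh=1.708564; start (x,ẋ)=(-0.020300, 0.175500) → end (x,ẋ)=(0.078246, 0.402610)
phase 2: p=0.3546, T=0.295, ωT=0.992321, cosh=1.534102, sinh=1.163386; start (x,ẋ)=(0.078246, 0.402610) → end (x,ẋ)=(0.069890, -0.463838)

1 0.3880 0.0782 0.4026
2 0.6830 0.0699 -0.4638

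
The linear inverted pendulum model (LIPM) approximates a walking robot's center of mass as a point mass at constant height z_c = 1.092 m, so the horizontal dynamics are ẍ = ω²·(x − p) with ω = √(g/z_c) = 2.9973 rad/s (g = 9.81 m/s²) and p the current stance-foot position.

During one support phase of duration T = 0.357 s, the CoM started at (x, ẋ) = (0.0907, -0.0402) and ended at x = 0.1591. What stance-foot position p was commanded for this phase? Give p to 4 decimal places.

ωT = 2.9973·0.357 = 1.070036; cosh(ωT) = 1.629240, sinh(ωT) = 1.286244
x(T) = p + (x₀−p)·cosh(ωT) + (ẋ₀/ω)·sinh(ωT) ⇒ p·(1 − cosh) = x(T) − x₀·cosh − (ẋ₀/ω)·sinh
numerator   = 0.1591 − (0.0907)·1.629240 − (-0.0402/2.9973)·1.286244 = 0.028579
denominator = 1 − 1.629240 = -0.629240
p = 0.028579 / -0.629240 = -0.0454

p = -0.0454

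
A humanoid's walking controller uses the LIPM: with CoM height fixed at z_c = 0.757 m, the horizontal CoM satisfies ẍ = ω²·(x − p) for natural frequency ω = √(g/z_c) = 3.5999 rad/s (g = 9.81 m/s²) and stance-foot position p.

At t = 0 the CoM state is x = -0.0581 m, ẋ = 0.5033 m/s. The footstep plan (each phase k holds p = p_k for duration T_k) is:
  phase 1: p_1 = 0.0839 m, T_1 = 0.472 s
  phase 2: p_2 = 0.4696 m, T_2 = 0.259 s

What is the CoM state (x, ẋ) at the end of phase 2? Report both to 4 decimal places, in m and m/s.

phase 1: p=0.0839, T=0.472, ωT=1.699153, cosh=2.826075, sinh=2.643237; start (x,ẋ)=(-0.058100, 0.503300) → end (x,ẋ)=(0.052147, 0.071179)
phase 2: p=0.4696, T=0.259, ωT=0.932374, cosh=1.467076, sinh=1.073458; start (x,ẋ)=(0.052147, 0.071179) → end (x,ẋ)=(-0.121611, -1.508757)

x = -0.1216, ẋ = -1.5088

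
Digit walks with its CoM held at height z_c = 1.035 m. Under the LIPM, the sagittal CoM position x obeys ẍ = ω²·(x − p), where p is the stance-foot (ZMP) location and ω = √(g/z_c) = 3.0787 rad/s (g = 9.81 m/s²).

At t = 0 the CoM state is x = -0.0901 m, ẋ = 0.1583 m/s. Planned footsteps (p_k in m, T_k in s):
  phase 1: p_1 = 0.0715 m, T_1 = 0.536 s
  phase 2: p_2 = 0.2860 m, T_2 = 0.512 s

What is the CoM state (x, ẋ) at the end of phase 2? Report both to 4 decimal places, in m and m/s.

phase 1: p=0.0715, T=0.536, ωT=1.650183, cosh=2.699974, sinh=2.507960; start (x,ẋ)=(-0.090100, 0.158300) → end (x,ẋ)=(-0.235862, -0.820349)
phase 2: p=0.2860, T=0.512, ωT=1.576294, cosh=2.521869, sinh=2.315129; start (x,ẋ)=(-0.235862, -0.820349) → end (x,ẋ)=(-1.646956, -5.788431)

x = -1.6470, ẋ = -5.7884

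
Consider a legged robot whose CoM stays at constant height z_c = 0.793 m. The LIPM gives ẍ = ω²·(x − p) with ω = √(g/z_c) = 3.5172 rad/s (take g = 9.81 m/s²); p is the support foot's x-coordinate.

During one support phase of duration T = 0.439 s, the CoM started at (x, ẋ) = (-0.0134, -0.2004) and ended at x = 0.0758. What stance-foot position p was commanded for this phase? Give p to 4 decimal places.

ωT = 3.5172·0.439 = 1.544051; cosh(ωT) = 2.448519, sinh(ωT) = 2.235005
x(T) = p + (x₀−p)·cosh(ωT) + (ẋ₀/ω)·sinh(ωT) ⇒ p·(1 − cosh) = x(T) − x₀·cosh − (ẋ₀/ω)·sinh
numerator   = 0.0758 − (-0.0134)·2.448519 − (-0.2004/3.5172)·2.235005 = 0.235954
denominator = 1 − 2.448519 = -1.448519
p = 0.235954 / -1.448519 = -0.1629

p = -0.1629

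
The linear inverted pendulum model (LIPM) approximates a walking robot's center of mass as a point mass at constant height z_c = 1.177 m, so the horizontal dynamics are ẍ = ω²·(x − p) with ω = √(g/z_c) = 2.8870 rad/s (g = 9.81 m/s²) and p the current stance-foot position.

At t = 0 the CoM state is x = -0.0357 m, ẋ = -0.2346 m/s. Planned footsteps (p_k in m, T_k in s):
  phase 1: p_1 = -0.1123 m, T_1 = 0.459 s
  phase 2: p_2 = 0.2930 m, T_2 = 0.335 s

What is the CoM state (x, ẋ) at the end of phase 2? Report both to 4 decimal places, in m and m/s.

phase 1: p=-0.1123, T=0.459, ωT=1.325133, cosh=2.014227, sinh=1.748459; start (x,ẋ)=(-0.035700, -0.234600) → end (x,ẋ)=(-0.100091, -0.085876)
phase 2: p=0.2930, T=0.335, ωT=0.967145, cosh=1.505295, sinh=1.125129; start (x,ẋ)=(-0.100091, -0.085876) → end (x,ẋ)=(-0.332187, -1.406127)

x = -0.3322, ẋ = -1.4061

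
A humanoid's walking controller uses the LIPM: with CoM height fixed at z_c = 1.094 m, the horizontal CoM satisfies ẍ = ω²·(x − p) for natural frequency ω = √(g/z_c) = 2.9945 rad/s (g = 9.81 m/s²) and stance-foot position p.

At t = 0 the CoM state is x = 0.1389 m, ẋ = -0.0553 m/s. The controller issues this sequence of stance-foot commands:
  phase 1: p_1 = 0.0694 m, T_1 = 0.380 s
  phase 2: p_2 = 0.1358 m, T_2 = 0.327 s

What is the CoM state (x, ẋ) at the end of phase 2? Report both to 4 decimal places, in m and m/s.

phase 1: p=0.0694, T=0.380, ωT=1.137910, cosh=1.720364, sinh=1.399876; start (x,ẋ)=(0.138900, -0.055300) → end (x,ẋ)=(0.163114, 0.196203)
phase 2: p=0.1358, T=0.327, ωT=0.979202, cosh=1.518970, sinh=1.143359; start (x,ẋ)=(0.163114, 0.196203) → end (x,ẋ)=(0.252203, 0.391542)

x = 0.2522, ẋ = 0.3915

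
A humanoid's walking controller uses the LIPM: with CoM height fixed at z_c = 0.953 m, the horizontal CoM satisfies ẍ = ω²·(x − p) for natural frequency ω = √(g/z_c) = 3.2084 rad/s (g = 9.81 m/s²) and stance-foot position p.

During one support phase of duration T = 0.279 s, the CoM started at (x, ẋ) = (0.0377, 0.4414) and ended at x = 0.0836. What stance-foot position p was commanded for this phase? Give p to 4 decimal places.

p = 0.2581

ωT = 3.2084·0.279 = 0.895144; cosh(ωT) = 1.428118, sinh(ωT) = 1.019569
x(T) = p + (x₀−p)·cosh(ωT) + (ẋ₀/ω)·sinh(ωT) ⇒ p·(1 − cosh) = x(T) − x₀·cosh − (ẋ₀/ω)·sinh
numerator   = 0.0836 − (0.0377)·1.428118 − (0.4414/3.2084)·1.019569 = -0.110509
denominator = 1 − 1.428118 = -0.428118
p = -0.110509 / -0.428118 = 0.2581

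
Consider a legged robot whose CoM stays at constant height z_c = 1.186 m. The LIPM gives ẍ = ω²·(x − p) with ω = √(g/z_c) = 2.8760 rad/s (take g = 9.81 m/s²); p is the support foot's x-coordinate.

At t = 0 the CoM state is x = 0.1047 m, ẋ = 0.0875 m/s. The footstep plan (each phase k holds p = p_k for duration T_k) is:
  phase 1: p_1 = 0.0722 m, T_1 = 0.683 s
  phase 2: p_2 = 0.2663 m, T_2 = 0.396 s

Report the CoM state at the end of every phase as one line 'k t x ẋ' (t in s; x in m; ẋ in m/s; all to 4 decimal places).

phase 1: p=0.0722, T=0.683, ωT=1.964308, cosh=3.635115, sinh=3.494862; start (x,ẋ)=(0.104700, 0.087500) → end (x,ẋ)=(0.296670, 0.644737)
phase 2: p=0.2663, T=0.396, ωT=1.138896, cosh=1.721745, sinh=1.401573; start (x,ẋ)=(0.296670, 0.644737) → end (x,ẋ)=(0.632791, 1.232491)

1 0.6830 0.2967 0.6447
2 1.0790 0.6328 1.2325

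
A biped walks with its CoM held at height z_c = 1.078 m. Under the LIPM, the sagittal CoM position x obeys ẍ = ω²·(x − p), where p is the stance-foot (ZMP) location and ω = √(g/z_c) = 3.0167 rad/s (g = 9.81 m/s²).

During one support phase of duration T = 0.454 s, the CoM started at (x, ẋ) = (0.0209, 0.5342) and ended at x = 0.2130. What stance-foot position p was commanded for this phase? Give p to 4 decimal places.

ωT = 3.0167·0.454 = 1.369582; cosh(ωT) = 2.093959, sinh(ωT) = 1.839746
x(T) = p + (x₀−p)·cosh(ωT) + (ẋ₀/ω)·sinh(ωT) ⇒ p·(1 − cosh) = x(T) − x₀·cosh − (ẋ₀/ω)·sinh
numerator   = 0.2130 − (0.0209)·2.093959 − (0.5342/3.0167)·1.839746 = -0.156548
denominator = 1 − 2.093959 = -1.093959
p = -0.156548 / -1.093959 = 0.1431

p = 0.1431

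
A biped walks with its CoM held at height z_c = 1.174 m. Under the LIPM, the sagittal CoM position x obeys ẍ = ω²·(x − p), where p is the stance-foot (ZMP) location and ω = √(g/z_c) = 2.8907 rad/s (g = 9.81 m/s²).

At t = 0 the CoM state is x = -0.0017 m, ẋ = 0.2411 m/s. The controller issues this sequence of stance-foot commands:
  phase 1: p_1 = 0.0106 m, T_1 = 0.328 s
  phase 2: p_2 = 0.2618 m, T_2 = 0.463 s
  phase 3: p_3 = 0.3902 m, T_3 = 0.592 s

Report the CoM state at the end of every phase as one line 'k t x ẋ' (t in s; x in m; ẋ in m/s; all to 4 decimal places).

phase 1: p=0.0106, T=0.328, ωT=0.948150, cosh=1.484193, sinh=1.096736; start (x,ẋ)=(-0.001700, 0.241100) → end (x,ẋ)=(0.083818, 0.318844)
phase 2: p=0.2618, T=0.463, ωT=1.338394, cosh=2.037591, sinh=1.775324; start (x,ẋ)=(0.083818, 0.318844) → end (x,ẋ)=(0.094964, -0.263717)
phase 3: p=0.3902, T=0.592, ωT=1.711294, cosh=2.858377, sinh=2.677745; start (x,ẋ)=(0.094964, -0.263717) → end (x,ẋ)=(-0.697986, -3.039096)

1 0.3280 0.0838 0.3188
2 0.7910 0.0950 -0.2637
3 1.3830 -0.6980 -3.0391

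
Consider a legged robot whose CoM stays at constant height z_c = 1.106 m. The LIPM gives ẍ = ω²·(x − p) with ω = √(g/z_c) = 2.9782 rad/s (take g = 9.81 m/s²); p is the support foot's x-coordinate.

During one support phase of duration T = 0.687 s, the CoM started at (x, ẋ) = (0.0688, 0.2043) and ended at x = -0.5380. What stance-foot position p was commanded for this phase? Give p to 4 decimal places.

p = 0.3646

ωT = 2.9782·0.687 = 2.046023; cosh(ωT) = 3.933160, sinh(ωT) = 3.803912
x(T) = p + (x₀−p)·cosh(ωT) + (ẋ₀/ω)·sinh(ωT) ⇒ p·(1 − cosh) = x(T) − x₀·cosh − (ẋ₀/ω)·sinh
numerator   = -0.5380 − (0.0688)·3.933160 − (0.2043/2.9782)·3.803912 = -1.069544
denominator = 1 − 3.933160 = -2.933160
p = -1.069544 / -2.933160 = 0.3646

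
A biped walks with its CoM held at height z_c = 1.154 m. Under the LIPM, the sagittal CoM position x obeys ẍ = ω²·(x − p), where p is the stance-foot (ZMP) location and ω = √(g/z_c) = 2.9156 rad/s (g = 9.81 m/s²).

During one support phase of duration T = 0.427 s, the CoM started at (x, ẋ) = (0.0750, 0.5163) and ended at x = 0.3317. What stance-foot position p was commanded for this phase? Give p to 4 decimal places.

ωT = 2.9156·0.427 = 1.244961; cosh(ωT) = 1.880376, sinh(ωT) = 1.592424
x(T) = p + (x₀−p)·cosh(ωT) + (ẋ₀/ω)·sinh(ωT) ⇒ p·(1 − cosh) = x(T) − x₀·cosh − (ẋ₀/ω)·sinh
numerator   = 0.3317 − (0.0750)·1.880376 − (0.5163/2.9156)·1.592424 = -0.091318
denominator = 1 − 1.880376 = -0.880376
p = -0.091318 / -0.880376 = 0.1037

p = 0.1037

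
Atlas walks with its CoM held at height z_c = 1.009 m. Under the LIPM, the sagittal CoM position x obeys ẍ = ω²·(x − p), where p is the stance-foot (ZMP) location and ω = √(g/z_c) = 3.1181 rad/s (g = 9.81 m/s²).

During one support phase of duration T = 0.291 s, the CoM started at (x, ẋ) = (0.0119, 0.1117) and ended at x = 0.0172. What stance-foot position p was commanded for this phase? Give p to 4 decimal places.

p = 0.0842

ωT = 3.1181·0.291 = 0.907367; cosh(ωT) = 1.440688, sinh(ωT) = 1.037102
x(T) = p + (x₀−p)·cosh(ωT) + (ẋ₀/ω)·sinh(ωT) ⇒ p·(1 − cosh) = x(T) − x₀·cosh − (ẋ₀/ω)·sinh
numerator   = 0.0172 − (0.0119)·1.440688 − (0.1117/3.1181)·1.037102 = -0.037096
denominator = 1 − 1.440688 = -0.440688
p = -0.037096 / -0.440688 = 0.0842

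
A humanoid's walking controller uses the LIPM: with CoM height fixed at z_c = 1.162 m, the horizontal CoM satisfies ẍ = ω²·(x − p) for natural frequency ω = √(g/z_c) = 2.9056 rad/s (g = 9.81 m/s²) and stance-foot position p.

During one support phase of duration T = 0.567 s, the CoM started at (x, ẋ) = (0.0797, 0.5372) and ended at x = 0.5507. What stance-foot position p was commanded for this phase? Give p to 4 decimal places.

p = 0.0746

ωT = 2.9056·0.567 = 1.647475; cosh(ωT) = 2.693193, sinh(ωT) = 2.500657
x(T) = p + (x₀−p)·cosh(ωT) + (ẋ₀/ω)·sinh(ωT) ⇒ p·(1 − cosh) = x(T) − x₀·cosh − (ẋ₀/ω)·sinh
numerator   = 0.5507 − (0.0797)·2.693193 − (0.5372/2.9056)·2.500657 = -0.126280
denominator = 1 − 2.693193 = -1.693193
p = -0.126280 / -1.693193 = 0.0746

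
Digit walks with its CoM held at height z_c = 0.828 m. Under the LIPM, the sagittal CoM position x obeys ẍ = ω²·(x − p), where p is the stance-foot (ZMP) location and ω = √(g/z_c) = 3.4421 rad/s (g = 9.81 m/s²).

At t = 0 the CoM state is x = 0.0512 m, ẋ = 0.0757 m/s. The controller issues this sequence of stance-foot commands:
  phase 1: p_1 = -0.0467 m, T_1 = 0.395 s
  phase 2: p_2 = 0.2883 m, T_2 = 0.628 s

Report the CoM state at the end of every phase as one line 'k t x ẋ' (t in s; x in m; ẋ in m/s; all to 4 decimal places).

phase 1: p=-0.0467, T=0.395, ωT=1.359630, cosh=2.075753, sinh=1.818997; start (x,ẋ)=(0.051200, 0.075700) → end (x,ẋ)=(0.196520, 0.770103)
phase 2: p=0.2883, T=0.628, ωT=2.161639, cosh=4.400248, sinh=4.285112; start (x,ẋ)=(0.196520, 0.770103) → end (x,ẋ)=(0.843157, 2.034914)

1 0.3950 0.1965 0.7701
2 1.0230 0.8432 2.0349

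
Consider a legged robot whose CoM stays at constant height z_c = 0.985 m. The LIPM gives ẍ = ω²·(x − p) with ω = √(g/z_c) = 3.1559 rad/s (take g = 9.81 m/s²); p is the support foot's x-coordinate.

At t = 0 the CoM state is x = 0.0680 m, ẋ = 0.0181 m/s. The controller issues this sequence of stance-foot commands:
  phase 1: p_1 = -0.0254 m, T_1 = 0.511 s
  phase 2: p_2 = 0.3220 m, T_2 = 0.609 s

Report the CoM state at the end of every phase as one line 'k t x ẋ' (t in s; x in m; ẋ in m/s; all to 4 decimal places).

1 0.5110 0.2320 0.7571
2 1.1200 0.8100 1.6925

phase 1: p=-0.0254, T=0.511, ωT=1.612665, cosh=2.607758, sinh=2.408403; start (x,ẋ)=(0.068000, 0.018100) → end (x,ẋ)=(0.231978, 0.757104)
phase 2: p=0.3220, T=0.609, ωT=1.921943, cosh=3.490274, sinh=3.343951; start (x,ẋ)=(0.231978, 0.757104) → end (x,ẋ)=(0.810014, 1.692476)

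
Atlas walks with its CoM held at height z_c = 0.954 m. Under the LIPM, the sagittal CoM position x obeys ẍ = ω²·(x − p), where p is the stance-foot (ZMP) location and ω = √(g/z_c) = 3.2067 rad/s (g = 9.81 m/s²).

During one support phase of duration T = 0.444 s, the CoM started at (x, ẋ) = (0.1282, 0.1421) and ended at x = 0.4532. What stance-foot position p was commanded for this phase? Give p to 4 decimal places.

p = -0.0709

ωT = 3.2067·0.444 = 1.423775; cosh(ωT) = 2.196785, sinh(ωT) = 1.955982
x(T) = p + (x₀−p)·cosh(ωT) + (ẋ₀/ω)·sinh(ωT) ⇒ p·(1 − cosh) = x(T) − x₀·cosh − (ẋ₀/ω)·sinh
numerator   = 0.4532 − (0.1282)·2.196785 − (0.1421/3.2067)·1.955982 = 0.084896
denominator = 1 − 2.196785 = -1.196785
p = 0.084896 / -1.196785 = -0.0709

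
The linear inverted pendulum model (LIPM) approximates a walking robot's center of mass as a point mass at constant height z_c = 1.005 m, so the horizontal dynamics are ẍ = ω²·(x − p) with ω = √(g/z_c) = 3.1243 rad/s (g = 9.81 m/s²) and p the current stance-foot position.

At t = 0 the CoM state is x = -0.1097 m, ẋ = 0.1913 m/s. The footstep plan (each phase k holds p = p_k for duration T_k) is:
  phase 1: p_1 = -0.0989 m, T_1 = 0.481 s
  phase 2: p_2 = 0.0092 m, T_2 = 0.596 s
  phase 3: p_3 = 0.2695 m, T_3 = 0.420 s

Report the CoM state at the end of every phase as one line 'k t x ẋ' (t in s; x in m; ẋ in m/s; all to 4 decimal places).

1 0.4810 0.0064 0.3791
2 1.0770 0.3811 1.2221
3 1.4970 1.1656 3.0348

phase 1: p=-0.0989, T=0.481, ωT=1.502788, cosh=2.358356, sinh=2.135847; start (x,ẋ)=(-0.109700, 0.191300) → end (x,ẋ)=(0.006407, 0.379085)
phase 2: p=0.0092, T=0.596, ωT=1.862083, cosh=3.296239, sinh=3.140891; start (x,ẋ)=(0.006407, 0.379085) → end (x,ẋ)=(0.381092, 1.222147)
phase 3: p=0.2695, T=0.420, ωT=1.312206, cosh=1.991792, sinh=1.722567; start (x,ẋ)=(0.381092, 1.222147) → end (x,ẋ)=(1.165592, 3.034828)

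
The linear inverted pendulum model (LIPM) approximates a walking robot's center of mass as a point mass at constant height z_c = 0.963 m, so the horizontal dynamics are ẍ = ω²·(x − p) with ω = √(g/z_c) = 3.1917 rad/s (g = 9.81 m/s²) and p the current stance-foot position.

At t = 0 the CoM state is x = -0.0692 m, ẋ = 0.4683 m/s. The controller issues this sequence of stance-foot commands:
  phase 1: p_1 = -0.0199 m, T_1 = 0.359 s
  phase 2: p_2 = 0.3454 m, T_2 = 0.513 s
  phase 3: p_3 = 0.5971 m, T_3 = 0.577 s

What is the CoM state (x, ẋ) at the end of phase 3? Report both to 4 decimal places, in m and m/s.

x = -1.1781, ẋ = -5.4963

phase 1: p=-0.0199, T=0.359, ωT=1.145820, cosh=1.731492, sinh=1.413529; start (x,ẋ)=(-0.069200, 0.468300) → end (x,ẋ)=(0.102136, 0.588438)
phase 2: p=0.3454, T=0.513, ωT=1.637342, cosh=2.667991, sinh=2.473495; start (x,ẋ)=(0.102136, 0.588438) → end (x,ẋ)=(0.152401, -0.350535)
phase 3: p=0.5971, T=0.577, ωT=1.841611, cosh=3.232626, sinh=3.074064; start (x,ẋ)=(0.152401, -0.350535) → end (x,ẋ)=(-1.178061, -5.496309)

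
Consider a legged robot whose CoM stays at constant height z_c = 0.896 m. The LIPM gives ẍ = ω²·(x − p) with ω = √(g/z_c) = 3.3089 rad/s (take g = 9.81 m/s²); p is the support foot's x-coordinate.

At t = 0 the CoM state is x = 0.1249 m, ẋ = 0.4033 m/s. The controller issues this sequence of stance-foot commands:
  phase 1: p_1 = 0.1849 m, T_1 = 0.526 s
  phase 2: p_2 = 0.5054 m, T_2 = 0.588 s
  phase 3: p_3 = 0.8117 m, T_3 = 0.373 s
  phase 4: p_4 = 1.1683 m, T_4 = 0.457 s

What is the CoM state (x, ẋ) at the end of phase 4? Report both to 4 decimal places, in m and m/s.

phase 1: p=0.1849, T=0.526, ωT=1.740481, cosh=2.937761, sinh=2.762325; start (x,ẋ)=(0.124900, 0.403300) → end (x,ẋ)=(0.345316, 0.636384)
phase 2: p=0.5054, T=0.588, ωT=1.945633, cosh=3.570479, sinh=3.427582; start (x,ẋ)=(0.345316, 0.636384) → end (x,ẋ)=(0.593032, 0.456597)
phase 3: p=0.8117, T=0.373, ωT=1.234220, cosh=1.863379, sinh=1.572317; start (x,ẋ)=(0.593032, 0.456597) → end (x,ẋ)=(0.621204, -0.286836)
phase 4: p=1.1683, T=0.457, ωT=1.512167, cosh=2.378492, sinh=2.158060; start (x,ẋ)=(0.621204, -0.286836) → end (x,ẋ)=(-0.320037, -4.588940)

x = -0.3200, ẋ = -4.5889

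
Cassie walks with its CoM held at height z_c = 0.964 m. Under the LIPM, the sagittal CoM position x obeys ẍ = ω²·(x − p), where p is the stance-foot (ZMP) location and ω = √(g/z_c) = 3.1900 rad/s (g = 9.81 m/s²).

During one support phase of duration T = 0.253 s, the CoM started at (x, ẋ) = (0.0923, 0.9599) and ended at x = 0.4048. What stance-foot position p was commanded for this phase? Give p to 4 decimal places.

ωT = 3.1900·0.253 = 0.807070; cosh(ωT) = 1.343747, sinh(ωT) = 0.897584
x(T) = p + (x₀−p)·cosh(ωT) + (ẋ₀/ω)·sinh(ωT) ⇒ p·(1 − cosh) = x(T) − x₀·cosh − (ẋ₀/ω)·sinh
numerator   = 0.4048 − (0.0923)·1.343747 − (0.9599/3.1900)·0.897584 = 0.010681
denominator = 1 − 1.343747 = -0.343747
p = 0.010681 / -0.343747 = -0.0311

p = -0.0311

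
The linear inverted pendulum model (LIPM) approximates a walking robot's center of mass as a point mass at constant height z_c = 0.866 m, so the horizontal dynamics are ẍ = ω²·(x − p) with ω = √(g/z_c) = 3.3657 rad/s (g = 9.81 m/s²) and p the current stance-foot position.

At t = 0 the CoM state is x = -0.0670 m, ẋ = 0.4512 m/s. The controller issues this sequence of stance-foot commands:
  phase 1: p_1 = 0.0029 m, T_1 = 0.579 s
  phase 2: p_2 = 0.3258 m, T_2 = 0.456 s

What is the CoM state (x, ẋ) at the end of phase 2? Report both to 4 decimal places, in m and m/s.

x = 0.5836, ẋ = 1.1231

phase 1: p=0.0029, T=0.579, ωT=1.948740, cosh=3.581146, sinh=3.438693; start (x,ẋ)=(-0.067000, 0.451200) → end (x,ẋ)=(0.213563, 0.806818)
phase 2: p=0.3258, T=0.456, ωT=1.534759, cosh=2.427858, sinh=2.212350; start (x,ẋ)=(0.213563, 0.806818) → end (x,ẋ)=(0.583645, 1.123112)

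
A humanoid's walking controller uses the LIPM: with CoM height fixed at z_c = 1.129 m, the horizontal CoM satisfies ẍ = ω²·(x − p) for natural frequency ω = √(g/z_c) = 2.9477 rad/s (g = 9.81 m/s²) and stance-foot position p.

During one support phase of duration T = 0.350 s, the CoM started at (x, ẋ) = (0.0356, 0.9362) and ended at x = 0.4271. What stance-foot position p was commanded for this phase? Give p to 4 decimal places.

ωT = 2.9477·0.350 = 1.031695; cosh(ωT) = 1.581110, sinh(ωT) = 1.224708
x(T) = p + (x₀−p)·cosh(ωT) + (ẋ₀/ω)·sinh(ωT) ⇒ p·(1 − cosh) = x(T) − x₀·cosh − (ẋ₀/ω)·sinh
numerator   = 0.4271 − (0.0356)·1.581110 − (0.9362/2.9477)·1.224708 = -0.018159
denominator = 1 − 1.581110 = -0.581110
p = -0.018159 / -0.581110 = 0.0312

p = 0.0312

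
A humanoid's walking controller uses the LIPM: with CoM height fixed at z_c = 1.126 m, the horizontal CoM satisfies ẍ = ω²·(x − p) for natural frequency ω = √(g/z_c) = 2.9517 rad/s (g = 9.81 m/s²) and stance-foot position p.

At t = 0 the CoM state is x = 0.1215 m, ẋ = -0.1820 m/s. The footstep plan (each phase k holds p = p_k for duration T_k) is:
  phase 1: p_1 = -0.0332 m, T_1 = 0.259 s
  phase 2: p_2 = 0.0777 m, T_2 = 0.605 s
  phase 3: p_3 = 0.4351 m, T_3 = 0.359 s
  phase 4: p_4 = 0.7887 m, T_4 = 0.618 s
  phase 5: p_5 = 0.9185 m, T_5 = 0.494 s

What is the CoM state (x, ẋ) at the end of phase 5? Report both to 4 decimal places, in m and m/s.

x = 2.5569, ẋ = 4.9783

phase 1: p=-0.0332, T=0.259, ωT=0.764490, cosh=1.306735, sinh=0.841164; start (x,ẋ)=(0.121500, -0.182000) → end (x,ẋ)=(0.117086, 0.146273)
phase 2: p=0.0777, T=0.605, ωT=1.785779, cosh=3.065944, sinh=2.898277; start (x,ẋ)=(0.117086, 0.146273) → end (x,ẋ)=(0.342082, 0.785409)
phase 3: p=0.4351, T=0.359, ωT=1.059660, cosh=1.615982, sinh=1.269409; start (x,ẋ)=(0.342082, 0.785409) → end (x,ẋ)=(0.622558, 0.920677)
phase 4: p=0.7887, T=0.618, ωT=1.824151, cosh=3.179442, sinh=3.018087; start (x,ẋ)=(0.622558, 0.920677) → end (x,ẋ)=(1.201844, 1.447162)
phase 5: p=0.9185, T=0.494, ωT=1.458140, cosh=2.265313, sinh=2.032644; start (x,ẋ)=(1.201844, 1.447162) → end (x,ẋ)=(2.556929, 4.978269)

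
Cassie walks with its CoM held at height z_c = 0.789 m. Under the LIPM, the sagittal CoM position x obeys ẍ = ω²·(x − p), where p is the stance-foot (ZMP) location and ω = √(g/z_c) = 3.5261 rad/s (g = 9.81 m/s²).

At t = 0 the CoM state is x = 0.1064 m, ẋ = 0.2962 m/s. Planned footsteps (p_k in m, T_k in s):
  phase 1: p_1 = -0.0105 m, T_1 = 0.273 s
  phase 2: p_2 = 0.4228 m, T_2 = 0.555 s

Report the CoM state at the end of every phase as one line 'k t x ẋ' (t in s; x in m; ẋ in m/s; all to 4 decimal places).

phase 1: p=-0.0105, T=0.273, ωT=0.962625, cosh=1.500225, sinh=1.118336; start (x,ẋ)=(0.106400, 0.296200) → end (x,ẋ)=(0.258819, 0.905346)
phase 2: p=0.4228, T=0.555, ωT=1.956986, cosh=3.609621, sinh=3.468337; start (x,ẋ)=(0.258819, 0.905346) → end (x,ẋ)=(0.721406, 1.262518)

1 0.2730 0.2588 0.9053
2 0.8280 0.7214 1.2625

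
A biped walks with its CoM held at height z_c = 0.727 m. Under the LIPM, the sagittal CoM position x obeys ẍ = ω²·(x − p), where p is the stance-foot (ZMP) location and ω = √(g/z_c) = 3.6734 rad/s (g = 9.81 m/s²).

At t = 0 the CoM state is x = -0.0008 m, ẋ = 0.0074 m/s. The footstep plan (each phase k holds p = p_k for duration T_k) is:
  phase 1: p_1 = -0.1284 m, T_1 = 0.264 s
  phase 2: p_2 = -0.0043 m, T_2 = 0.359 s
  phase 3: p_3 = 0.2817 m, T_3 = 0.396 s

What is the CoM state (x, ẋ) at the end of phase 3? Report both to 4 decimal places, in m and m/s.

x = 1.3768, ẋ = 4.2856

phase 1: p=-0.1284, T=0.264, ωT=0.969778, cosh=1.508263, sinh=1.129095; start (x,ẋ)=(-0.000800, 0.007400) → end (x,ẋ)=(0.066329, 0.540397)
phase 2: p=-0.0043, T=0.359, ωT=1.318751, cosh=2.003108, sinh=1.735639; start (x,ẋ)=(0.066329, 0.540397) → end (x,ẋ)=(0.392509, 1.532782)
phase 3: p=0.2817, T=0.396, ωT=1.454666, cosh=2.258266, sinh=2.024788; start (x,ẋ)=(0.392509, 1.532782) → end (x,ẋ)=(1.376809, 4.285610)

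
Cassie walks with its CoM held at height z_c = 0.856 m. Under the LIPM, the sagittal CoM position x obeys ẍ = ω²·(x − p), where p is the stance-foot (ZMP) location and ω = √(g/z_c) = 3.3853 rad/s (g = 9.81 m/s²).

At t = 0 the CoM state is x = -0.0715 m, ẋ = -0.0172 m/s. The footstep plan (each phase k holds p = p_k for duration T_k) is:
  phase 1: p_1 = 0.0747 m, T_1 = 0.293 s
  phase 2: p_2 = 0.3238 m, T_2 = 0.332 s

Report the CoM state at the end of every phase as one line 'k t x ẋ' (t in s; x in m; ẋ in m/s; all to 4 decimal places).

1 0.2930 -0.1554 -0.6018
2 0.6250 -0.7359 -3.2559

phase 1: p=0.0747, T=0.293, ωT=0.991893, cosh=1.533604, sinh=1.162730; start (x,ẋ)=(-0.071500, -0.017200) → end (x,ẋ)=(-0.155420, -0.601849)
phase 2: p=0.3238, T=0.332, ωT=1.123920, cosh=1.700947, sinh=1.375944; start (x,ẋ)=(-0.155420, -0.601849) → end (x,ẋ)=(-0.735948, -3.255913)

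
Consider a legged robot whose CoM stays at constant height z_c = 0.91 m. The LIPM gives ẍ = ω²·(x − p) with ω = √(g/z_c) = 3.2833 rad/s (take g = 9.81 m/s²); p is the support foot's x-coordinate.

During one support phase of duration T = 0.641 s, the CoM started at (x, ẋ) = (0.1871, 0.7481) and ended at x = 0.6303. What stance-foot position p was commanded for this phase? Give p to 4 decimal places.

ωT = 3.2833·0.641 = 2.104595; cosh(ωT) = 4.162839, sinh(ωT) = 4.040944
x(T) = p + (x₀−p)·cosh(ωT) + (ẋ₀/ω)·sinh(ωT) ⇒ p·(1 − cosh) = x(T) − x₀·cosh − (ẋ₀/ω)·sinh
numerator   = 0.6303 − (0.1871)·4.162839 − (0.7481/3.2833)·4.040944 = -1.069296
denominator = 1 − 4.162839 = -3.162839
p = -1.069296 / -3.162839 = 0.3381

p = 0.3381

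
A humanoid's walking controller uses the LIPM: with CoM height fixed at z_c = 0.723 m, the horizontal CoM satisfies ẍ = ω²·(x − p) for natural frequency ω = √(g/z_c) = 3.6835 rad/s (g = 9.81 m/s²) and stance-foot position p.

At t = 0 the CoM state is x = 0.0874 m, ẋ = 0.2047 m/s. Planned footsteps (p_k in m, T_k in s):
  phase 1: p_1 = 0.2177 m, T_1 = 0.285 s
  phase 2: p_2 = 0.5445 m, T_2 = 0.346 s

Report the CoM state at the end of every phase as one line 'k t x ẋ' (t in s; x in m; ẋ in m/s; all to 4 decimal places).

phase 1: p=0.2177, T=0.285, ωT=1.049797, cosh=1.603541, sinh=1.253532; start (x,ẋ)=(0.087400, 0.204700) → end (x,ẋ)=(0.078420, -0.273401)
phase 2: p=0.5445, T=0.346, ωT=1.274491, cosh=1.928227, sinh=1.648654; start (x,ẋ)=(0.078420, -0.273401) → end (x,ẋ)=(-0.476576, -3.357595)

1 0.2850 0.0784 -0.2734
2 0.6310 -0.4766 -3.3576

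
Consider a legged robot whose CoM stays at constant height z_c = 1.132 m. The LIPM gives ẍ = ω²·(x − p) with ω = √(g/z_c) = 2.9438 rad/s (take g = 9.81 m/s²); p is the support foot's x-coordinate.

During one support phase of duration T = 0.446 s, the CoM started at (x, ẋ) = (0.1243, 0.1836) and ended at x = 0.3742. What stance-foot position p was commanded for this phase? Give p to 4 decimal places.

p = -0.0191

ωT = 2.9438·0.446 = 1.312935; cosh(ωT) = 1.993048, sinh(ωT) = 1.724019
x(T) = p + (x₀−p)·cosh(ωT) + (ẋ₀/ω)·sinh(ωT) ⇒ p·(1 − cosh) = x(T) − x₀·cosh − (ẋ₀/ω)·sinh
numerator   = 0.3742 − (0.1243)·1.993048 − (0.1836/2.9438)·1.724019 = 0.018940
denominator = 1 − 1.993048 = -0.993048
p = 0.018940 / -0.993048 = -0.0191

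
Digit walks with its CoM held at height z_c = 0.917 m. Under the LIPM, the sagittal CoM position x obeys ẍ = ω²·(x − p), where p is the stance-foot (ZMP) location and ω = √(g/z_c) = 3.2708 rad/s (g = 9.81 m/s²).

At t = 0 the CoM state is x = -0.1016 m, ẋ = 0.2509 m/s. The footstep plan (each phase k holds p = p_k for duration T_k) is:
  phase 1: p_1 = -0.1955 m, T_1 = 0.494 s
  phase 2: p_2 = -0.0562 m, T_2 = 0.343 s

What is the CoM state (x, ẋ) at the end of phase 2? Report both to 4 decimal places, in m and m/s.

x = 1.0258, ẋ = 3.6838

phase 1: p=-0.1955, T=0.494, ωT=1.615775, cosh=2.615262, sinh=2.416525; start (x,ẋ)=(-0.101600, 0.250900) → end (x,ẋ)=(0.235442, 1.398352)
phase 2: p=-0.0562, T=0.343, ωT=1.121884, cosh=1.698150, sinh=1.372485; start (x,ẋ)=(0.235442, 1.398352) → end (x,ẋ)=(1.025826, 3.683831)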